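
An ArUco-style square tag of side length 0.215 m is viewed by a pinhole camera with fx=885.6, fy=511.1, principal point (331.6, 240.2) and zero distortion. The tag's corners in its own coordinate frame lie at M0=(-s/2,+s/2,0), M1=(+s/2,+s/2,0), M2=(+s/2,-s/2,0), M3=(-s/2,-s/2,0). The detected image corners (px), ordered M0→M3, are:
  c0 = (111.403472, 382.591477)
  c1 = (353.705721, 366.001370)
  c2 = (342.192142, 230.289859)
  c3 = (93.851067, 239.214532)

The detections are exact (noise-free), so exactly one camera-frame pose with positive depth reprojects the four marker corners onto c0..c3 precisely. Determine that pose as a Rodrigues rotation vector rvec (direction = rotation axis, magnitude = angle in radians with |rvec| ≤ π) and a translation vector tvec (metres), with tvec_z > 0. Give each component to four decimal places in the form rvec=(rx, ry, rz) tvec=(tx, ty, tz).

rvec=(0.0714, -0.2095, -0.0577) tvec=(-0.0902, 0.0987, 0.7772)

Intrinsics K: fx=885.6, fy=511.1, cx=331.6, cy=240.2
Marker side s = 0.215 m; corners in marker frame (Z=0):
  M0 = (-0.1075, +0.1075, 0)
  M1 = (+0.1075, +0.1075, 0)
  M2 = (+0.1075, -0.1075, 0)
  M3 = (-0.1075, -0.1075, 0)
Detected image corners:
  c0 = (111.403472, 382.591477) px
  c1 = (353.705721, 366.001370) px
  c2 = (342.192142, 230.289859) px
  c3 = (93.851067, 239.214532) px
Planar DLT: solve 8×8 A·h = b for H (H[2,2]=1):
  H  [+1200.47767 +89.45932 +228.85342]
  H  [+21.03030 +678.62962 +305.08413]
  H  [+0.26453 +0.09882 +1.00000]
B = K⁻¹H; ‖b₁‖=1.286738, ‖b₂‖=1.286738; λ = 2/(‖b₁‖+‖b₂‖) = 0.777159, sign → tz>0 ⇒ λ=+0.777159
r₁ = λ·B[:,0] = (+0.97650,-0.06464,+0.20558); r₂ = λ·B[:,1] = (+0.04975,+0.99580,+0.07680)
r₃ = r₁×r₂ = (-0.20969,-0.06477,+0.97562); SVD([r₁ r₂ r₃]) → R = UVᵀ:
  R  [+0.97650 +0.04975 -0.20969]
  R  [-0.06464 +0.99580 -0.06477]
  R  [+0.20558 +0.07680 +0.97562]
t = (-0.09017, +0.09866, +0.77716) m
tr R = 2.947929; θ = arccos((tr R − 1)/2) = 0.228690 rad = 13.103°
axis k = ((R−Rᵀ)₃₂, (R−Rᵀ)₁₃, (R−Rᵀ)₂₁) / (2 sinθ) = (+0.312236, -0.915893, -0.252287)
rvec = θ·k = (+0.071405, -0.209455, -0.057696)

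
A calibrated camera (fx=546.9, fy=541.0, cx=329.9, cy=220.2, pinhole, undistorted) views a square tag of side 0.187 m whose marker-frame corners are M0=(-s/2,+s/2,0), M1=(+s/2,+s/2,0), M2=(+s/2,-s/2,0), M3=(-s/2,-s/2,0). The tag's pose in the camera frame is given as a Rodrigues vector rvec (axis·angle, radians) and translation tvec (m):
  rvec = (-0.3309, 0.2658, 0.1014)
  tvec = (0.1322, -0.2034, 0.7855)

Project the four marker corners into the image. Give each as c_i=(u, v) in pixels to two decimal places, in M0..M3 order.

c0=(350.31, 136.84) c1=(486.04, 138.60) c2=(493.01, 23.83) c3=(366.14, 29.19)

Intrinsics K: fx=546.9, fy=541.0, cx=329.9, cy=220.2
Marker side s = 0.187 m; corners in marker frame (Z=0):
  M0 = (-0.0935, +0.0935, 0)
  M1 = (+0.0935, +0.0935, 0)
  M2 = (+0.0935, -0.0935, 0)
  M3 = (-0.0935, -0.0935, 0)
rvec = (-0.3309, 0.2658, 0.1014), |rvec| = θ = 0.43638 rad = 25.003°
Rodrigues: sinθ=0.42266, 1−cosθ=0.09371; R = I + sinθ·[k]× + (1−cosθ)·[k]×²:
    [+0.96017 -0.14150 +0.24093]
    [+0.05493 +0.94106 +0.33376]
    [-0.27396 -0.30723 +0.91135]
t = (0.1322, -0.2034, 0.7855) m
M0: Pc = R·M0+t = (+0.02919, -0.12055, +0.78239); u = 546.9·(+0.02919)/0.78239 + 329.9 = 350.3070, v = 541.0·(-0.12055)/0.78239 + 220.2 = 136.8450
M1: Pc = R·M1+t = (+0.20875, -0.11028, +0.73116); u = 546.9·(+0.20875)/0.73116 + 329.9 = 486.0403, v = 541.0·(-0.11028)/0.73116 + 220.2 = 138.6049
M2: Pc = R·M2+t = (+0.23521, -0.28625, +0.78861); u = 546.9·(+0.23521)/0.78861 + 329.9 = 493.0147, v = 541.0·(-0.28625)/0.78861 + 220.2 = 23.8260
M3: Pc = R·M3+t = (+0.05565, -0.29652, +0.83984); u = 546.9·(+0.05565)/0.83984 + 329.9 = 366.1414, v = 541.0·(-0.29652)/0.83984 + 220.2 = 29.1879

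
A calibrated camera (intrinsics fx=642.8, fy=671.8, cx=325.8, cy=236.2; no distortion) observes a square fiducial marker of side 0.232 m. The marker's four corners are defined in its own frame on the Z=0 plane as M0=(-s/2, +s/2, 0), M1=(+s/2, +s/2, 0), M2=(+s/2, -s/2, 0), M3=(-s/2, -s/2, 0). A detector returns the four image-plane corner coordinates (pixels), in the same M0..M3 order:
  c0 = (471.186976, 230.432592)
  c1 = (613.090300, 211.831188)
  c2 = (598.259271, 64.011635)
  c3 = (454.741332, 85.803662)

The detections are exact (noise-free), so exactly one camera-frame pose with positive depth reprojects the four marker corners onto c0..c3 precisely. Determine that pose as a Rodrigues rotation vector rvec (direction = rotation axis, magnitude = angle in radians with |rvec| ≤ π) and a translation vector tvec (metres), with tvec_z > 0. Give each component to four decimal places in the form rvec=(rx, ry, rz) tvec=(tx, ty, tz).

Intrinsics K: fx=642.8, fy=671.8, cx=325.8, cy=236.2
Marker side s = 0.232 m; corners in marker frame (Z=0):
  M0 = (-0.1160, +0.1160, 0)
  M1 = (+0.1160, +0.1160, 0)
  M2 = (+0.1160, -0.1160, 0)
  M3 = (-0.1160, -0.1160, 0)
Detected image corners:
  c0 = (471.186976, 230.432592) px
  c1 = (613.090300, 211.831188) px
  c2 = (598.259271, 64.011635) px
  c3 = (454.741332, 85.803662) px
Planar DLT: solve 8×8 A·h = b for H (H[2,2]=1):
  H  [+569.14937 +98.53466 +533.66029]
  H  [-99.74022 +638.82191 +148.61406]
  H  [-0.08601 +0.05819 +1.00000]
B = K⁻¹H; ‖b₁‖=0.940452, ‖b₂‖=0.940452; λ = 2/(‖b₁‖+‖b₂‖) = 1.063318, sign → tz>0 ⇒ λ=+1.063318
r₁ = λ·B[:,0] = (+0.98784,-0.12571,-0.09146); r₂ = λ·B[:,1] = (+0.13163,+0.98937,+0.06188)
r₃ = r₁×r₂ = (+0.08271,-0.07316,+0.99388); SVD([r₁ r₂ r₃]) → R = UVᵀ:
  R  [+0.98784 +0.13163 +0.08271]
  R  [-0.12571 +0.98937 -0.07316]
  R  [-0.09146 +0.06188 +0.99388]
t = (+0.34384, -0.13863, +1.06332) m
tr R = 2.971092; θ = arccos((tr R − 1)/2) = 0.170230 rad = 9.753°
axis k = ((R−Rᵀ)₃₂, (R−Rᵀ)₁₃, (R−Rᵀ)₂₁) / (2 sinθ) = (+0.398565, +0.514052, -0.759537)
rvec = θ·k = (+0.067848, +0.087507, -0.129296)

rvec=(0.0678, 0.0875, -0.1293) tvec=(0.3438, -0.1386, 1.0633)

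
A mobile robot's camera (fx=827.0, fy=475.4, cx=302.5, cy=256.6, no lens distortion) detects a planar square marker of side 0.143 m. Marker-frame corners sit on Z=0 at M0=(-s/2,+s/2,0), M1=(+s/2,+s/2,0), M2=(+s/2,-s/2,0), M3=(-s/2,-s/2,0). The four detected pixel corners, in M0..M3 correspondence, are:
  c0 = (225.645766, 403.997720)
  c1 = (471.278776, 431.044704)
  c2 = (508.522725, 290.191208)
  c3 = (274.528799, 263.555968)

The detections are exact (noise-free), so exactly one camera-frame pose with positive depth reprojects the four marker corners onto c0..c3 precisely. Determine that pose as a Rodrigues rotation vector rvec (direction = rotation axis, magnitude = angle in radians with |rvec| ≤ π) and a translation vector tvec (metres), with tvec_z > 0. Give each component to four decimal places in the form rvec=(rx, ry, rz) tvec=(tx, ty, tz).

rvec=(-0.1584, -0.0363, 0.1938) tvec=(0.0399, 0.0904, 0.4830)

Intrinsics K: fx=827.0, fy=475.4, cx=302.5, cy=256.6
Marker side s = 0.143 m; corners in marker frame (Z=0):
  M0 = (-0.0715, +0.0715, 0)
  M1 = (+0.0715, +0.0715, 0)
  M2 = (+0.0715, -0.0715, 0)
  M3 = (-0.0715, -0.0715, 0)
Detected image corners:
  c0 = (225.645766, 403.997720) px
  c1 = (471.278776, 431.044704) px
  c2 = (508.522725, 290.191208) px
  c3 = (274.528799, 263.555968) px
Planar DLT: solve 8×8 A·h = b for H (H[2,2]=1):
  H  [+1691.89921 -423.74819 +370.87189]
  H  [+202.53668 +868.38650 +345.57063]
  H  [+0.04283 -0.33171 +1.00000]
B = K⁻¹H; ‖b₁‖=2.070200, ‖b₂‖=2.070200; λ = 2/(‖b₁‖+‖b₂‖) = 0.483045, sign → tz>0 ⇒ λ=+0.483045
r₁ = λ·B[:,0] = (+0.98066,+0.19463,+0.02069); r₂ = λ·B[:,1] = (-0.18890,+0.96884,-0.16023)
r₃ = r₁×r₂ = (-0.05123,+0.15322,+0.98686); SVD([r₁ r₂ r₃]) → R = UVᵀ:
  R  [+0.98066 -0.18890 -0.05123]
  R  [+0.19463 +0.96884 +0.15322]
  R  [+0.02069 -0.16023 +0.98686]
t = (+0.03994, +0.09040, +0.48305) m
tr R = 2.936358; θ = arccos((tr R − 1)/2) = 0.252947 rad = 14.493°
axis k = ((R−Rᵀ)₃₂, (R−Rᵀ)₁₃, (R−Rᵀ)₂₁) / (2 sinθ) = (-0.626256, -0.143689, +0.766261)
rvec = θ·k = (-0.158410, -0.036346, +0.193823)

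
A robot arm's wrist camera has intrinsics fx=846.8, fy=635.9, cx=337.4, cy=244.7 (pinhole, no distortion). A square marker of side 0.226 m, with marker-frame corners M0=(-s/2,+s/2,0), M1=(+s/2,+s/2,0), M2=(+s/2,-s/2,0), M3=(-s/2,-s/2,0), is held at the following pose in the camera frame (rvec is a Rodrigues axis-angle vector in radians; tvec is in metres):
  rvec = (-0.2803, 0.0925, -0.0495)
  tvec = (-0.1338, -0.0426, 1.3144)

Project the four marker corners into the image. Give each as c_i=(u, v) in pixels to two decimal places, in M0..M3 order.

Intrinsics K: fx=846.8, fy=635.9, cx=337.4, cy=244.7
Marker side s = 0.226 m; corners in marker frame (Z=0):
  M0 = (-0.1130, +0.1130, 0)
  M1 = (+0.1130, +0.1130, 0)
  M2 = (+0.1130, -0.1130, 0)
  M3 = (-0.1130, -0.1130, 0)
rvec = (-0.2803, 0.0925, -0.0495), |rvec| = θ = 0.29929 rad = 17.148°
Rodrigues: sinθ=0.29484, 1−cosθ=0.04445; R = I + sinθ·[k]× + (1−cosθ)·[k]×²:
    [+0.99454 +0.03590 +0.09801]
    [-0.06163 +0.95979 +0.27386]
    [-0.08424 -0.27841 +0.95676]
t = (-0.1338, -0.0426, 1.3144) m
M0: Pc = R·M0+t = (-0.24213, +0.07282, +1.29246); u = 846.8·(-0.24213)/1.29246 + 337.4 = 178.7624, v = 635.9·(+0.07282)/1.29246 + 244.7 = 280.5285
M1: Pc = R·M1+t = (-0.01736, +0.05889, +1.27342); u = 846.8·(-0.01736)/1.27342 + 337.4 = 325.8554, v = 635.9·(+0.05889)/1.27342 + 244.7 = 274.1086
M2: Pc = R·M2+t = (-0.02547, -0.15802, +1.33634); u = 846.8·(-0.02547)/1.33634 + 337.4 = 321.2581, v = 635.9·(-0.15802)/1.33634 + 244.7 = 169.5055
M3: Pc = R·M3+t = (-0.25024, -0.14409, +1.35538); u = 846.8·(-0.25024)/1.35538 + 337.4 = 181.0581, v = 635.9·(-0.14409)/1.35538 + 244.7 = 177.0966

c0=(178.76, 280.53) c1=(325.86, 274.11) c2=(321.26, 169.51) c3=(181.06, 177.10)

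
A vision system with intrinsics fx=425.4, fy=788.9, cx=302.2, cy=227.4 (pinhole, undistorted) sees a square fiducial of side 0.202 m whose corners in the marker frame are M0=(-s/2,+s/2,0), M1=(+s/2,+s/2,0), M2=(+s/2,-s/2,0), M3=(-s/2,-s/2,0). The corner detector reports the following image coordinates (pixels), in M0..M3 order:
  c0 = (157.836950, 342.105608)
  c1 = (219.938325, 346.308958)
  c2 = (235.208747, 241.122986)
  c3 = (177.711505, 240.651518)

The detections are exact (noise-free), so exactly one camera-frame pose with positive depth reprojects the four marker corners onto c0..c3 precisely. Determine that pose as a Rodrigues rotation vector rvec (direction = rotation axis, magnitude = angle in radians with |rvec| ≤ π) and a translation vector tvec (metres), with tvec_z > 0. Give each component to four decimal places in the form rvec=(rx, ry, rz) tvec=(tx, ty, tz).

rvec=(-0.6224, 0.2182, 0.0708) tvec=(-0.3257, 0.1055, 1.3237)

Intrinsics K: fx=425.4, fy=788.9, cx=302.2, cy=227.4
Marker side s = 0.202 m; corners in marker frame (Z=0):
  M0 = (-0.1010, +0.1010, 0)
  M1 = (+0.1010, +0.1010, 0)
  M2 = (+0.1010, -0.1010, 0)
  M3 = (-0.1010, -0.1010, 0)
Detected image corners:
  c0 = (157.836950, 342.105608) px
  c1 = (219.938325, 346.308958) px
  c2 = (235.208747, 241.122986) px
  c3 = (177.711505, 240.651518) px
Planar DLT: solve 8×8 A·h = b for H (H[2,2]=1):
  H  [+262.12087 -172.35183 +197.54566]
  H  [-38.28964 +385.28814 +290.27936]
  H  [-0.16906 -0.43083 +1.00000]
B = K⁻¹H; ‖b₁‖=0.755437, ‖b₂‖=0.755437; λ = 2/(‖b₁‖+‖b₂‖) = 1.323737, sign → tz>0 ⇒ λ=+1.323737
r₁ = λ·B[:,0] = (+0.97464,+0.00026,-0.22380); r₂ = λ·B[:,1] = (-0.13117,+0.81089,-0.57031)
r₃ = r₁×r₂ = (+0.18132,+0.58520,+0.79035); SVD([r₁ r₂ r₃]) → R = UVᵀ:
  R  [+0.97464 -0.13117 +0.18132]
  R  [+0.00026 +0.81089 +0.58520]
  R  [-0.22380 -0.57031 +0.79035]
t = (-0.32566, +0.10551, +1.32374) m
tr R = 2.575878; θ = arccos((tr R − 1)/2) = 0.663342 rad = 38.007°
axis k = ((R−Rᵀ)₃₂, (R−Rᵀ)₁₃, (R−Rᵀ)₂₁) / (2 sinθ) = (-0.938293, +0.328963, +0.106725)
rvec = θ·k = (-0.622409, +0.218215, +0.070795)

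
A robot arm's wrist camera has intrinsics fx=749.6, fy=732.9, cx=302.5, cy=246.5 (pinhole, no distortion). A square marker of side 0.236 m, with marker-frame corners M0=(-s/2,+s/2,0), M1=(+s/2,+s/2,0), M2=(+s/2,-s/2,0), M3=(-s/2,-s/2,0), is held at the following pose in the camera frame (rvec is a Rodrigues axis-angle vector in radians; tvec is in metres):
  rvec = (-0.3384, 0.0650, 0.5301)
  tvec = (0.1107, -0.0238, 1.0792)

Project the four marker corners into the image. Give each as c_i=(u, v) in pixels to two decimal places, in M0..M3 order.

c0=(266.66, 256.46) c1=(414.02, 338.50) c2=(488.44, 205.07) c3=(347.99, 132.26)

Intrinsics K: fx=749.6, fy=732.9, cx=302.5, cy=246.5
Marker side s = 0.236 m; corners in marker frame (Z=0):
  M0 = (-0.1180, +0.1180, 0)
  M1 = (+0.1180, +0.1180, 0)
  M2 = (+0.1180, -0.1180, 0)
  M3 = (-0.1180, -0.1180, 0)
rvec = (-0.3384, 0.0650, 0.5301), |rvec| = θ = 0.63225 rad = 36.226°
Rodrigues: sinθ=0.59096, 1−cosθ=0.19330; R = I + sinθ·[k]× + (1−cosθ)·[k]×²:
    [+0.86207 -0.50612 -0.02599]
    [+0.48485 +0.80874 +0.33296]
    [-0.14750 -0.29964 +0.94258]
t = (0.1107, -0.0238, 1.0792) m
M0: Pc = R·M0+t = (-0.05075, +0.01442, +1.06125); u = 749.6·(-0.05075)/1.06125 + 302.5 = 266.6558, v = 732.9·(+0.01442)/1.06125 + 246.5 = 256.4582
M1: Pc = R·M1+t = (+0.15270, +0.12884, +1.02644); u = 749.6·(+0.15270)/1.02644 + 302.5 = 414.0176, v = 732.9·(+0.12884)/1.02644 + 246.5 = 338.4969
M2: Pc = R·M2+t = (+0.27215, -0.06202, +1.09715); u = 749.6·(+0.27215)/1.09715 + 302.5 = 488.4368, v = 732.9·(-0.06202)/1.09715 + 246.5 = 205.0708
M3: Pc = R·M3+t = (+0.06870, -0.17644, +1.13196); u = 749.6·(+0.06870)/1.13196 + 302.5 = 347.9923, v = 732.9·(-0.17644)/1.13196 + 246.5 = 132.2602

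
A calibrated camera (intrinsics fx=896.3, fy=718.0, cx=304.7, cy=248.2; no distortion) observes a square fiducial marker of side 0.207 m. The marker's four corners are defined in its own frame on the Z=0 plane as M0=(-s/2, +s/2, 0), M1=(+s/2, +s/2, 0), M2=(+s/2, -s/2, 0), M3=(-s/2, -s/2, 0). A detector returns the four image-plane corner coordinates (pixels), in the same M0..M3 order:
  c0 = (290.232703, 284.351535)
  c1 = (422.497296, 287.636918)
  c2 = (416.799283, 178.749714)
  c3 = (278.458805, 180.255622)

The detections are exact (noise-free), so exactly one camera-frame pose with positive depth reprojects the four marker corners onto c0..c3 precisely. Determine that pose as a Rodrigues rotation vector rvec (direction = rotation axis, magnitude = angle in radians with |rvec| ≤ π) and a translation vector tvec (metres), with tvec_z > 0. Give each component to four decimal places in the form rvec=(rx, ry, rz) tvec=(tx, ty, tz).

rvec=(0.3233, 0.2965, -0.0334) tvec=(0.0682, -0.0263, 1.3331)

Intrinsics K: fx=896.3, fy=718.0, cx=304.7, cy=248.2
Marker side s = 0.207 m; corners in marker frame (Z=0):
  M0 = (-0.1035, +0.1035, 0)
  M1 = (+0.1035, +0.1035, 0)
  M2 = (+0.1035, -0.1035, 0)
  M3 = (-0.1035, -0.1035, 0)
Detected image corners:
  c0 = (290.232703, 284.351535) px
  c1 = (422.497296, 287.636918) px
  c2 = (416.799283, 178.749714) px
  c3 = (278.458805, 180.255622) px
Planar DLT: solve 8×8 A·h = b for H (H[2,2]=1):
  H  [+576.09692 +123.88058 +350.56609]
  H  [-46.46307 +567.97635 +234.01190]
  H  [-0.21928 +0.23110 +1.00000]
B = K⁻¹H; ‖b₁‖=0.750149, ‖b₂‖=0.750149; λ = 2/(‖b₁‖+‖b₂‖) = 1.333069, sign → tz>0 ⇒ λ=+1.333069
r₁ = λ·B[:,0] = (+0.95621,+0.01479,-0.29232); r₂ = λ·B[:,1] = (+0.07952,+0.94804,+0.30807)
r₃ = r₁×r₂ = (+0.28169,-0.31782,+0.90534); SVD([r₁ r₂ r₃]) → R = UVᵀ:
  R  [+0.95621 +0.07952 +0.28169]
  R  [+0.01479 +0.94804 -0.31782]
  R  [-0.29232 +0.30807 +0.90534]
t = (+0.06822, -0.02634, +1.33307) m
tr R = 2.809583; θ = arccos((tr R − 1)/2) = 0.439906 rad = 25.205°
axis k = ((R−Rᵀ)₃₂, (R−Rᵀ)₁₃, (R−Rᵀ)₂₁) / (2 sinθ) = (+0.734859, +0.673948, -0.076006)
rvec = θ·k = (+0.323269, +0.296474, -0.033435)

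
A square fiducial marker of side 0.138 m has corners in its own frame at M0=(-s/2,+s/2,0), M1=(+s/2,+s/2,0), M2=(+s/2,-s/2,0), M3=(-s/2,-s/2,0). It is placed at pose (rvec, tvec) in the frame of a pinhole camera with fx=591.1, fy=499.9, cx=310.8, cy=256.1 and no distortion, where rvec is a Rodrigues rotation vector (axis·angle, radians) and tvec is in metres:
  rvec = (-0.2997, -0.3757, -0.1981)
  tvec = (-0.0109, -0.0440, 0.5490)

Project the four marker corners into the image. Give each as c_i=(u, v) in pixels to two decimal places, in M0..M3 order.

Intrinsics K: fx=591.1, fy=499.9, cx=310.8, cy=256.1
Marker side s = 0.138 m; corners in marker frame (Z=0):
  M0 = (-0.0690, +0.0690, 0)
  M1 = (+0.0690, +0.0690, 0)
  M2 = (+0.0690, -0.0690, 0)
  M3 = (-0.0690, -0.0690, 0)
rvec = (-0.2997, -0.3757, -0.1981), |rvec| = θ = 0.51982 rad = 29.784°
Rodrigues: sinθ=0.49673, 1−cosθ=0.13209; R = I + sinθ·[k]× + (1−cosθ)·[k]×²:
    [+0.91182 +0.24434 -0.32998]
    [-0.13426 +0.93691 +0.32277]
    [+0.38803 -0.25000 +0.88709]
t = (-0.0109, -0.0440, 0.5490) m
M0: Pc = R·M0+t = (-0.05696, +0.02991, +0.50498); u = 591.1·(-0.05696)/0.50498 + 310.8 = 244.1303, v = 499.9·(+0.02991)/0.50498 + 256.1 = 285.7097
M1: Pc = R·M1+t = (+0.06887, +0.01138, +0.55852); u = 591.1·(+0.06887)/0.55852 + 310.8 = 383.6919, v = 499.9·(+0.01138)/0.55852 + 256.1 = 266.2882
M2: Pc = R·M2+t = (+0.03516, -0.11791, +0.59302); u = 591.1·(+0.03516)/0.59302 + 310.8 = 345.8417, v = 499.9·(-0.11791)/0.59302 + 256.1 = 156.7054
M3: Pc = R·M3+t = (-0.09067, -0.09938, +0.53948); u = 591.1·(-0.09067)/0.53948 + 310.8 = 211.4483, v = 499.9·(-0.09938)/0.53948 + 256.1 = 164.0077

c0=(244.13, 285.71) c1=(383.69, 266.29) c2=(345.84, 156.71) c3=(211.45, 164.01)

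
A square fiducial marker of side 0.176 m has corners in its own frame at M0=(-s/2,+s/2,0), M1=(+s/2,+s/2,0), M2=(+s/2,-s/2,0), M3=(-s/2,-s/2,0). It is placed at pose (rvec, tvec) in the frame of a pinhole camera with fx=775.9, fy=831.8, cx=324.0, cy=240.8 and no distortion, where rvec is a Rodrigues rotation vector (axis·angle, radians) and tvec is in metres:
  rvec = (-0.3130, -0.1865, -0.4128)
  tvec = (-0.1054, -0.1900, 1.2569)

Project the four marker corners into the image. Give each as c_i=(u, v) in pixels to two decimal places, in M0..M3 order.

Intrinsics K: fx=775.9, fy=831.8, cx=324.0, cy=240.8
Marker side s = 0.176 m; corners in marker frame (Z=0):
  M0 = (-0.0880, +0.0880, 0)
  M1 = (+0.0880, +0.0880, 0)
  M2 = (+0.0880, -0.0880, 0)
  M3 = (-0.0880, -0.0880, 0)
rvec = (-0.3130, -0.1865, -0.4128), |rvec| = θ = 0.55060 rad = 31.547°
Rodrigues: sinθ=0.52319, 1−cosθ=0.14779; R = I + sinθ·[k]× + (1−cosθ)·[k]×²:
    [+0.89997 +0.42071 -0.11423]
    [-0.36380 +0.86917 +0.33495]
    [+0.24021 -0.25989 +0.93528]
t = (-0.1054, -0.1900, 1.2569) m
M0: Pc = R·M0+t = (-0.14757, -0.08150, +1.21289); u = 775.9·(-0.14757)/1.21289 + 324.0 = 229.5948, v = 831.8·(-0.08150)/1.21289 + 240.8 = 184.9082
M1: Pc = R·M1+t = (+0.01082, -0.14553, +1.25517); u = 775.9·(+0.01082)/1.25517 + 324.0 = 330.6888, v = 831.8·(-0.14553)/1.25517 + 240.8 = 144.3589
M2: Pc = R·M2+t = (-0.06323, -0.29850, +1.30091); u = 775.9·(-0.06323)/1.30091 + 324.0 = 286.2906, v = 831.8·(-0.29850)/1.30091 + 240.8 = 49.9385
M3: Pc = R·M3+t = (-0.22162, -0.23447, +1.25863); u = 775.9·(-0.22162)/1.25863 + 324.0 = 187.3793, v = 831.8·(-0.23447)/1.25863 + 240.8 = 85.8427

c0=(229.59, 184.91) c1=(330.69, 144.36) c2=(286.29, 49.94) c3=(187.38, 85.84)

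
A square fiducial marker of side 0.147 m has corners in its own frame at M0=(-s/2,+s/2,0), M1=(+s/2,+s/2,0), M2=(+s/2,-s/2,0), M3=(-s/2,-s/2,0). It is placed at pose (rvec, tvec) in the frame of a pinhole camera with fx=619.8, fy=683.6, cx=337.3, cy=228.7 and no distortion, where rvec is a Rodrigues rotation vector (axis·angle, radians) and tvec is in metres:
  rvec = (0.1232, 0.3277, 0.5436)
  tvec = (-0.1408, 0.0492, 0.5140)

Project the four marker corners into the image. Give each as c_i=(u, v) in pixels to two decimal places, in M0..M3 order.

c0=(71.01, 319.64) c1=(194.27, 430.73) c2=(278.06, 264.92) c3=(141.32, 160.33)

Intrinsics K: fx=619.8, fy=683.6, cx=337.3, cy=228.7
Marker side s = 0.147 m; corners in marker frame (Z=0):
  M0 = (-0.0735, +0.0735, 0)
  M1 = (+0.0735, +0.0735, 0)
  M2 = (+0.0735, -0.0735, 0)
  M3 = (-0.0735, -0.0735, 0)
rvec = (0.1232, 0.3277, 0.5436), |rvec| = θ = 0.64658 rad = 37.046°
Rodrigues: sinθ=0.60246, 1−cosθ=0.20185; R = I + sinθ·[k]× + (1−cosθ)·[k]×²:
    [+0.80548 -0.48701 +0.33767]
    [+0.52600 +0.85000 -0.02878]
    [-0.27300 +0.20080 +0.94082]
t = (-0.1408, 0.0492, 0.5140) m
M0: Pc = R·M0+t = (-0.23580, +0.07301, +0.54882); u = 619.8·(-0.23580)/0.54882 + 337.3 = 71.0080, v = 683.6·(+0.07301)/0.54882 + 228.7 = 319.6439
M1: Pc = R·M1+t = (-0.11739, +0.15034, +0.50869); u = 619.8·(-0.11739)/0.50869 + 337.3 = 194.2665, v = 683.6·(+0.15034)/0.50869 + 228.7 = 430.7266
M2: Pc = R·M2+t = (-0.04580, +0.02539, +0.47918); u = 619.8·(-0.04580)/0.47918 + 337.3 = 278.0565, v = 683.6·(+0.02539)/0.47918 + 228.7 = 264.9164
M3: Pc = R·M3+t = (-0.16421, -0.05194, +0.51931); u = 619.8·(-0.16421)/0.51931 + 337.3 = 141.3166, v = 683.6·(-0.05194)/0.51931 + 228.7 = 160.3333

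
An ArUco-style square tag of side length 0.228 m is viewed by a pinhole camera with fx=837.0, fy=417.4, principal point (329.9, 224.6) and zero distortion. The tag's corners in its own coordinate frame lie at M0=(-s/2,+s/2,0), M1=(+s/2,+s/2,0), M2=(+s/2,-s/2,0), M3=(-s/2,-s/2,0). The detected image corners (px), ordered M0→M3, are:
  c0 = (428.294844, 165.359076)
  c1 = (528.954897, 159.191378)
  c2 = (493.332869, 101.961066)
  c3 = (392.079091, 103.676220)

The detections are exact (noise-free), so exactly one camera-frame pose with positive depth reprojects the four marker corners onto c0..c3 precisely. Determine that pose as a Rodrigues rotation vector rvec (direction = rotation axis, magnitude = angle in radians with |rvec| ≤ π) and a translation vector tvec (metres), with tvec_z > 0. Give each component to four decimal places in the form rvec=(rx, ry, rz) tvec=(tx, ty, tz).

rvec=(-0.1956, -0.4838, -0.2249) tvec=(0.2353, -0.3292, 1.4868)

Intrinsics K: fx=837.0, fy=417.4, cx=329.9, cy=224.6
Marker side s = 0.228 m; corners in marker frame (Z=0):
  M0 = (-0.1140, +0.1140, 0)
  M1 = (+0.1140, +0.1140, 0)
  M2 = (+0.1140, -0.1140, 0)
  M3 = (-0.1140, -0.1140, 0)
Detected image corners:
  c0 = (428.294844, 165.359076) px
  c1 = (528.954897, 159.191378) px
  c2 = (493.332869, 101.961066) px
  c3 = (392.079091, 103.676220) px
Planar DLT: solve 8×8 A·h = b for H (H[2,2]=1):
  H  [+591.39685 +116.50735 +462.33944]
  H  [+25.56582 +248.62321 +132.17296]
  H  [+0.32256 -0.08897 +1.00000]
B = K⁻¹H; ‖b₁‖=0.672607, ‖b₂‖=0.672607; λ = 2/(‖b₁‖+‖b₂‖) = 1.486753, sign → tz>0 ⇒ λ=+1.486753
r₁ = λ·B[:,0] = (+0.86147,-0.16698,+0.47956); r₂ = λ·B[:,1] = (+0.25908,+0.95675,-0.13227)
r₃ = r₁×r₂ = (-0.43673,+0.23819,+0.86748); SVD([r₁ r₂ r₃]) → R = UVᵀ:
  R  [+0.86147 +0.25908 -0.43673]
  R  [-0.16698 +0.95675 +0.23819]
  R  [+0.47956 -0.13227 +0.86748]
t = (+0.23525, -0.32922, +1.48675) m
tr R = 2.685712; θ = arccos((tr R − 1)/2) = 0.568228 rad = 32.557°
axis k = ((R−Rᵀ)₃₂, (R−Rᵀ)₁₃, (R−Rᵀ)₂₁) / (2 sinθ) = (-0.344210, -0.851355, -0.395872)
rvec = θ·k = (-0.195590, -0.483763, -0.224946)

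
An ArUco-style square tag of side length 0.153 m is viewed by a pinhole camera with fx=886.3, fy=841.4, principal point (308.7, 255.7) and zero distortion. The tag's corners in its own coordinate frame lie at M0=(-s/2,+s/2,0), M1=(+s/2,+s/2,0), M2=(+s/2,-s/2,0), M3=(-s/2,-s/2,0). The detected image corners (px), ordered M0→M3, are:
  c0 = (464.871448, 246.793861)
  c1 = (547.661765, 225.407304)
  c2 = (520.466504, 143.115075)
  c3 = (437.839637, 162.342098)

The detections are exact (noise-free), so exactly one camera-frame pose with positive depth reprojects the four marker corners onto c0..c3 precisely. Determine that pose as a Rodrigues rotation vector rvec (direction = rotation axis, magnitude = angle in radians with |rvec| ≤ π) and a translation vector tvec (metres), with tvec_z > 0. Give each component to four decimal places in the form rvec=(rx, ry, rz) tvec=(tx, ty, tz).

rvec=(-0.1240, -0.2142, -0.2669) tvec=(0.3054, -0.1075, 1.4677)

Intrinsics K: fx=886.3, fy=841.4, cx=308.7, cy=255.7
Marker side s = 0.153 m; corners in marker frame (Z=0):
  M0 = (-0.0765, +0.0765, 0)
  M1 = (+0.0765, +0.0765, 0)
  M2 = (+0.0765, -0.0765, 0)
  M3 = (-0.0765, -0.0765, 0)
Detected image corners:
  c0 = (464.871448, 246.793861) px
  c1 = (547.661765, 225.407304) px
  c2 = (520.466504, 143.115075) px
  c3 = (437.839637, 162.342098) px
Planar DLT: solve 8×8 A·h = b for H (H[2,2]=1):
  H  [+616.38726 +146.00258 +493.13090]
  H  [-102.77631 +532.51451 +194.09303]
  H  [+0.15387 -0.06336 +1.00000]
B = K⁻¹H; ‖b₁‖=0.681323, ‖b₂‖=0.681323; λ = 2/(‖b₁‖+‖b₂‖) = 1.467732, sign → tz>0 ⇒ λ=+1.467732
r₁ = λ·B[:,0] = (+0.94209,-0.24791,+0.22583); r₂ = λ·B[:,1] = (+0.27417,+0.95717,-0.09299)
r₃ = r₁×r₂ = (-0.19311,+0.14952,+0.96972); SVD([r₁ r₂ r₃]) → R = UVᵀ:
  R  [+0.94209 +0.27417 -0.19311]
  R  [-0.24791 +0.95717 +0.14952]
  R  [+0.22583 -0.09299 +0.96972]
t = (+0.30542, -0.10747, +1.46773) m
tr R = 2.868985; θ = arccos((tr R − 1)/2) = 0.363966 rad = 20.854°
axis k = ((R−Rᵀ)₃₂, (R−Rᵀ)₁₃, (R−Rᵀ)₂₁) / (2 sinθ) = (-0.340624, -0.588427, -0.733300)
rvec = θ·k = (-0.123976, -0.214167, -0.266896)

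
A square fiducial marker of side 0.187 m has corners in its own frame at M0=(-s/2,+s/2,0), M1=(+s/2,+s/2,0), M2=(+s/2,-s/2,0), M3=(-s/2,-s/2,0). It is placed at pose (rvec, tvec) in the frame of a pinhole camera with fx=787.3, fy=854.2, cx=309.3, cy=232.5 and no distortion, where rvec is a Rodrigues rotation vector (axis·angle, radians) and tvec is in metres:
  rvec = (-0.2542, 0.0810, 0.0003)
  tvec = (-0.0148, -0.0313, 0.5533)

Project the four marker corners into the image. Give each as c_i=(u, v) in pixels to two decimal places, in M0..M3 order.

Intrinsics K: fx=787.3, fy=854.2, cx=309.3, cy=232.5
Marker side s = 0.187 m; corners in marker frame (Z=0):
  M0 = (-0.0935, +0.0935, 0)
  M1 = (+0.0935, +0.0935, 0)
  M2 = (+0.0935, -0.0935, 0)
  M3 = (-0.0935, -0.0935, 0)
rvec = (-0.2542, 0.0810, 0.0003), |rvec| = θ = 0.26679 rad = 15.286°
Rodrigues: sinθ=0.26364, 1−cosθ=0.03538; R = I + sinθ·[k]× + (1−cosθ)·[k]×²:
    [+0.99674 -0.01053 +0.08000]
    [-0.00994 +0.96788 +0.25121]
    [-0.08008 -0.25118 +0.96462]
t = (-0.0148, -0.0313, 0.5533) m
M0: Pc = R·M0+t = (-0.10898, +0.06013, +0.53730); u = 787.3·(-0.10898)/0.53730 + 309.3 = 149.6138, v = 854.2·(+0.06013)/0.53730 + 232.5 = 328.0883
M1: Pc = R·M1+t = (+0.07741, +0.05827, +0.52233); u = 787.3·(+0.07741)/0.52233 + 309.3 = 425.9803, v = 854.2·(+0.05827)/0.52233 + 232.5 = 327.7897
M2: Pc = R·M2+t = (+0.07938, -0.12273, +0.56930); u = 787.3·(+0.07938)/0.56930 + 309.3 = 419.0766, v = 854.2·(-0.12273)/0.56930 + 232.5 = 48.3562
M3: Pc = R·M3+t = (-0.10701, -0.12087, +0.58427); u = 787.3·(-0.10701)/0.58427 + 309.3 = 165.1049, v = 854.2·(-0.12087)/0.58427 + 232.5 = 55.7928

c0=(149.61, 328.09) c1=(425.98, 327.79) c2=(419.08, 48.36) c3=(165.10, 55.79)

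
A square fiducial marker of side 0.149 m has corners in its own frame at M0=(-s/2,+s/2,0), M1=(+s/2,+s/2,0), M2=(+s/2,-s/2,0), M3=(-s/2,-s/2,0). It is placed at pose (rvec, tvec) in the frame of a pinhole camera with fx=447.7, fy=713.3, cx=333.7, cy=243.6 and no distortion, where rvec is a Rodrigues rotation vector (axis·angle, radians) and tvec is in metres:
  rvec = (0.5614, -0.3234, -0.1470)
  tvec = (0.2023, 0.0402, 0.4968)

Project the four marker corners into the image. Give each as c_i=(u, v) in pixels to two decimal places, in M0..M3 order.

Intrinsics K: fx=447.7, fy=713.3, cx=333.7, cy=243.6
Marker side s = 0.149 m; corners in marker frame (Z=0):
  M0 = (-0.0745, +0.0745, 0)
  M1 = (+0.0745, +0.0745, 0)
  M2 = (+0.0745, -0.0745, 0)
  M3 = (-0.0745, -0.0745, 0)
rvec = (0.5614, -0.3234, -0.1470), |rvec| = θ = 0.66435 rad = 38.065°
Rodrigues: sinθ=0.61655, 1−cosθ=0.21268; R = I + sinθ·[k]× + (1−cosθ)·[k]×²:
    [+0.93919 +0.04893 -0.33990]
    [-0.22391 +0.83771 -0.49810]
    [+0.26036 +0.54391 +0.79773]
t = (0.2023, 0.0402, 0.4968) m
M0: Pc = R·M0+t = (+0.13598, +0.11929, +0.51792); u = 447.7·(+0.13598)/0.51792 + 333.7 = 451.2393, v = 713.3·(+0.11929)/0.51792 + 243.6 = 407.8909
M1: Pc = R·M1+t = (+0.27592, +0.08593, +0.55672); u = 447.7·(+0.27592)/0.55672 + 333.7 = 555.5845, v = 713.3·(+0.08593)/0.55672 + 243.6 = 353.6963
M2: Pc = R·M2+t = (+0.26862, -0.03889, +0.47568); u = 447.7·(+0.26862)/0.47568 + 333.7 = 586.5256, v = 713.3·(-0.03889)/0.47568 + 243.6 = 185.2809
M3: Pc = R·M3+t = (+0.12868, -0.00553, +0.43688); u = 447.7·(+0.12868)/0.43688 + 333.7 = 465.5715, v = 713.3·(-0.00553)/0.43688 + 243.6 = 234.5739

c0=(451.24, 407.89) c1=(555.58, 353.70) c2=(586.53, 185.28) c3=(465.57, 234.57)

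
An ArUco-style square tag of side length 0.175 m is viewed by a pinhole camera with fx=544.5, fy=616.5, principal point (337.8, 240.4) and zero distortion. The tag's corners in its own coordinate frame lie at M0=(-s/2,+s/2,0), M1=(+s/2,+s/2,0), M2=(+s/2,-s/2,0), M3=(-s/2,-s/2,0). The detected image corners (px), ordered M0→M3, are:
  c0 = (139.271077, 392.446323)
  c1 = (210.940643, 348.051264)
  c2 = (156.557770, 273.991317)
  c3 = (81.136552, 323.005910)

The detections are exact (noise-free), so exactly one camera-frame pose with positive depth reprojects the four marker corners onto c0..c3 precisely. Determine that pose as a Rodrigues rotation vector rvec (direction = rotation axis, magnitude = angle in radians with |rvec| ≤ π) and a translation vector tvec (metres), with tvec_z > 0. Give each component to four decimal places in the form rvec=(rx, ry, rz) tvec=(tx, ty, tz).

rvec=(0.4467, 0.0156, -0.5246) tvec=(-0.3730, 0.1652, 1.0674)

Intrinsics K: fx=544.5, fy=616.5, cx=337.8, cy=240.4
Marker side s = 0.175 m; corners in marker frame (Z=0):
  M0 = (-0.0875, +0.0875, 0)
  M1 = (+0.0875, +0.0875, 0)
  M2 = (+0.0875, -0.0875, 0)
  M3 = (-0.0875, -0.0875, 0)
Detected image corners:
  c0 = (139.271077, 392.446323) px
  c1 = (210.940643, 348.051264) px
  c2 = (156.557770, 273.991317) px
  c3 = (81.136552, 323.005910) px
Planar DLT: solve 8×8 A·h = b for H (H[2,2]=1):
  H  [+402.41947 +377.80481 +147.53521]
  H  [-306.21294 +537.75356 +335.81735]
  H  [-0.11894 +0.38248 +1.00000]
B = K⁻¹H; ‖b₁‖=0.936833, ‖b₂‖=0.936833; λ = 2/(‖b₁‖+‖b₂‖) = 1.067426, sign → tz>0 ⇒ λ=+1.067426
r₁ = λ·B[:,0] = (+0.86766,-0.48068,-0.12696); r₂ = λ·B[:,1] = (+0.48736,+0.77188,+0.40826)
r₃ = r₁×r₂ = (-0.09825,-0.41611,+0.90399); SVD([r₁ r₂ r₃]) → R = UVᵀ:
  R  [+0.86766 +0.48736 -0.09825]
  R  [-0.48068 +0.77188 -0.41611]
  R  [-0.12696 +0.40826 +0.90399]
t = (-0.37299, +0.16521, +1.06743) m
tr R = 2.543531; θ = arccos((tr R − 1)/2) = 0.689183 rad = 39.487°
axis k = ((R−Rᵀ)₃₂, (R−Rᵀ)₁₃, (R−Rᵀ)₂₁) / (2 sinθ) = (+0.648186, +0.022574, -0.761147)
rvec = θ·k = (+0.446719, +0.015558, -0.524570)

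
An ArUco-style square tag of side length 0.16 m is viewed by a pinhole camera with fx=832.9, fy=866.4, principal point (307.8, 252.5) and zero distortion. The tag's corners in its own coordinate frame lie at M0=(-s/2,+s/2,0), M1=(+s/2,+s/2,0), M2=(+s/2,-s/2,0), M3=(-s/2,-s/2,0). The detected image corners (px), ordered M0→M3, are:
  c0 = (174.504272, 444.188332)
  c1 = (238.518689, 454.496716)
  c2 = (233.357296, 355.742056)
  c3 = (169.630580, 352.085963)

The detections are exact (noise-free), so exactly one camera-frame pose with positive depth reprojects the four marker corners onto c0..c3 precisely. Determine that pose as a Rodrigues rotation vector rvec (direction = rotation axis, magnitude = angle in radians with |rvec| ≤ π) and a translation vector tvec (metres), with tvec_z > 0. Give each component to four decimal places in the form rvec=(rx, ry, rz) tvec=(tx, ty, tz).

rvec=(0.0268, 0.6843, -0.0483) tvec=(-0.1826, 0.2494, 1.4501)

Intrinsics K: fx=832.9, fy=866.4, cx=307.8, cy=252.5
Marker side s = 0.16 m; corners in marker frame (Z=0):
  M0 = (-0.0800, +0.0800, 0)
  M1 = (+0.0800, +0.0800, 0)
  M2 = (+0.0800, -0.0800, 0)
  M3 = (-0.0800, -0.0800, 0)
Detected image corners:
  c0 = (174.504272, 444.188332) px
  c1 = (238.518689, 454.496716) px
  c2 = (233.357296, 355.742056) px
  c3 = (169.630580, 352.085963) px
Planar DLT: solve 8×8 A·h = b for H (H[2,2]=1):
  H  [+310.21928 +32.57451 +202.88969]
  H  [-131.51397 +598.15642 +401.52978]
  H  [-0.43613 +0.00611 +1.00000]
B = K⁻¹H; ‖b₁‖=0.689625, ‖b₂‖=0.689625; λ = 2/(‖b₁‖+‖b₂‖) = 1.450063, sign → tz>0 ⇒ λ=+1.450063
r₁ = λ·B[:,0] = (+0.77380,-0.03580,-0.63242); r₂ = λ·B[:,1] = (+0.05344,+0.99853,+0.00886)
r₃ = r₁×r₂ = (+0.63117,-0.04065,+0.77458); SVD([r₁ r₂ r₃]) → R = UVᵀ:
  R  [+0.77380 +0.05344 +0.63117]
  R  [-0.03580 +0.99853 -0.04065]
  R  [-0.63242 +0.00886 +0.77458]
t = (-0.18265, +0.24943, +1.45006) m
tr R = 2.546905; θ = arccos((tr R − 1)/2) = 0.686526 rad = 39.335°
axis k = ((R−Rᵀ)₃₂, (R−Rᵀ)₁₃, (R−Rᵀ)₂₁) / (2 sinθ) = (+0.039053, +0.996755, -0.070394)
rvec = θ·k = (+0.026811, +0.684298, -0.048327)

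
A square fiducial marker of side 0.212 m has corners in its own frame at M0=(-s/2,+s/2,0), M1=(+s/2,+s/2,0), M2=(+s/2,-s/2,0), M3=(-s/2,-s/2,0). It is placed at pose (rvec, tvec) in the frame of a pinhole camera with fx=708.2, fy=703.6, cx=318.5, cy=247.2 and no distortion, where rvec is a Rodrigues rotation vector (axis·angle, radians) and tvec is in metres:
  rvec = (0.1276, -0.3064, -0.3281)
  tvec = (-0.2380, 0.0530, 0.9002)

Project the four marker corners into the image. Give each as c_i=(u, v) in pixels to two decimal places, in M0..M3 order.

c0=(78.00, 396.03) c1=(235.55, 334.06) c2=(183.26, 183.78) c3=(15.38, 238.14)

Intrinsics K: fx=708.2, fy=703.6, cx=318.5, cy=247.2
Marker side s = 0.212 m; corners in marker frame (Z=0):
  M0 = (-0.1060, +0.1060, 0)
  M1 = (+0.1060, +0.1060, 0)
  M2 = (+0.1060, -0.1060, 0)
  M3 = (-0.1060, -0.1060, 0)
rvec = (0.1276, -0.3064, -0.3281), |rvec| = θ = 0.46670 rad = 26.740°
Rodrigues: sinθ=0.44994, 1−cosθ=0.10694; R = I + sinθ·[k]× + (1−cosθ)·[k]×²:
    [+0.90105 +0.29712 -0.31595]
    [-0.33551 +0.93915 -0.07366]
    [+0.27484 +0.17238 +0.94591]
t = (-0.2380, 0.0530, 0.9002) m
M0: Pc = R·M0+t = (-0.30202, +0.18811, +0.88934); u = 708.2·(-0.30202)/0.88934 + 318.5 = 77.9977, v = 703.6·(+0.18811)/0.88934 + 247.2 = 396.0267
M1: Pc = R·M1+t = (-0.11099, +0.11699, +0.94761); u = 708.2·(-0.11099)/0.94761 + 318.5 = 235.5480, v = 703.6·(+0.11699)/0.94761 + 247.2 = 334.0621
M2: Pc = R·M2+t = (-0.17398, -0.08211, +0.91106); u = 708.2·(-0.17398)/0.91106 + 318.5 = 183.2564, v = 703.6·(-0.08211)/0.91106 + 247.2 = 183.7841
M3: Pc = R·M3+t = (-0.36501, -0.01099, +0.85279); u = 708.2·(-0.36501)/0.85279 + 318.5 = 15.3820, v = 703.6·(-0.01099)/0.85279 + 247.2 = 238.1364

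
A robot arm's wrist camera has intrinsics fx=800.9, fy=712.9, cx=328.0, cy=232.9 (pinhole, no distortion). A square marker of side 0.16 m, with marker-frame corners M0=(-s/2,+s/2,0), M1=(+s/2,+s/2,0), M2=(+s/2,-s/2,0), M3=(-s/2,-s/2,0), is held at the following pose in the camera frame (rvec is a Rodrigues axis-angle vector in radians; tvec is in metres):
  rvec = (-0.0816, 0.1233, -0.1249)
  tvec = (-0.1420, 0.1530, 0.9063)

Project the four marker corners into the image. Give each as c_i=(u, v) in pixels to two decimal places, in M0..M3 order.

Intrinsics K: fx=800.9, fy=712.9, cx=328.0, cy=232.9
Marker side s = 0.16 m; corners in marker frame (Z=0):
  M0 = (-0.0800, +0.0800, 0)
  M1 = (+0.0800, +0.0800, 0)
  M2 = (+0.0800, -0.0800, 0)
  M3 = (-0.0800, -0.0800, 0)
rvec = (-0.0816, 0.1233, -0.1249), |rvec| = θ = 0.19355 rad = 11.090°
Rodrigues: sinθ=0.19234, 1−cosθ=0.01867; R = I + sinθ·[k]× + (1−cosθ)·[k]×²:
    [+0.98465 +0.11911 +0.12761]
    [-0.12914 +0.98891 +0.07342]
    [-0.11745 -0.08877 +0.98910]
t = (-0.1420, 0.1530, 0.9063) m
M0: Pc = R·M0+t = (-0.21124, +0.24244, +0.90859); u = 800.9·(-0.21124)/0.90859 + 328.0 = 141.7952, v = 712.9·(+0.24244)/0.90859 + 232.9 = 423.1255
M1: Pc = R·M1+t = (-0.05370, +0.22178, +0.88980); u = 800.9·(-0.05370)/0.88980 + 328.0 = 279.6655, v = 712.9·(+0.22178)/0.88980 + 232.9 = 410.5889
M2: Pc = R·M2+t = (-0.07276, +0.06356, +0.90401); u = 800.9·(-0.07276)/0.90401 + 328.0 = 263.5414, v = 712.9·(+0.06356)/0.90401 + 232.9 = 283.0209
M3: Pc = R·M3+t = (-0.23030, +0.08422, +0.92280); u = 800.9·(-0.23030)/0.92280 + 328.0 = 128.1214, v = 712.9·(+0.08422)/0.92280 + 232.9 = 297.9623

c0=(141.80, 423.13) c1=(279.67, 410.59) c2=(263.54, 283.02) c3=(128.12, 297.96)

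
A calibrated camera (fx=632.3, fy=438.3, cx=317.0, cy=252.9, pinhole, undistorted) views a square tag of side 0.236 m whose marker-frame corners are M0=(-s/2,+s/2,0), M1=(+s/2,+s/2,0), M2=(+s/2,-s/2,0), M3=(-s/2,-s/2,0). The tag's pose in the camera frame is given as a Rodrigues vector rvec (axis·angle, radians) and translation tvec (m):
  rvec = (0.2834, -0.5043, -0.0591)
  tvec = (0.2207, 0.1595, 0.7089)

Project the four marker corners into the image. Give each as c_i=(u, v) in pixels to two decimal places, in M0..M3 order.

c0=(423.66, 436.32) c1=(572.56, 394.65) c2=(598.63, 271.80) c3=(438.39, 296.06)

Intrinsics K: fx=632.3, fy=438.3, cx=317.0, cy=252.9
Marker side s = 0.236 m; corners in marker frame (Z=0):
  M0 = (-0.1180, +0.1180, 0)
  M1 = (+0.1180, +0.1180, 0)
  M2 = (+0.1180, -0.1180, 0)
  M3 = (-0.1180, -0.1180, 0)
rvec = (0.2834, -0.5043, -0.0591), |rvec| = θ = 0.58149 rad = 33.317°
Rodrigues: sinθ=0.54927, 1−cosθ=0.16435; R = I + sinθ·[k]× + (1−cosθ)·[k]×²:
    [+0.87469 -0.01364 -0.48450]
    [-0.12529 +0.95926 -0.25321]
    [+0.46822 +0.28218 +0.83734]
t = (0.2207, 0.1595, 0.7089) m
M0: Pc = R·M0+t = (+0.11588, +0.28748, +0.68695); u = 632.3·(+0.11588)/0.68695 + 317.0 = 423.6589, v = 438.3·(+0.28748)/0.68695 + 252.9 = 436.3221
M1: Pc = R·M1+t = (+0.32230, +0.25791, +0.79745); u = 632.3·(+0.32230)/0.79745 + 317.0 = 572.5558, v = 438.3·(+0.25791)/0.79745 + 252.9 = 394.6539
M2: Pc = R·M2+t = (+0.32552, +0.03152, +0.73085); u = 632.3·(+0.32552)/0.73085 + 317.0 = 598.6277, v = 438.3·(+0.03152)/0.73085 + 252.9 = 271.8043
M3: Pc = R·M3+t = (+0.11910, +0.06109, +0.62035); u = 632.3·(+0.11910)/0.62035 + 317.0 = 438.3906, v = 438.3·(+0.06109)/0.62035 + 252.9 = 296.0632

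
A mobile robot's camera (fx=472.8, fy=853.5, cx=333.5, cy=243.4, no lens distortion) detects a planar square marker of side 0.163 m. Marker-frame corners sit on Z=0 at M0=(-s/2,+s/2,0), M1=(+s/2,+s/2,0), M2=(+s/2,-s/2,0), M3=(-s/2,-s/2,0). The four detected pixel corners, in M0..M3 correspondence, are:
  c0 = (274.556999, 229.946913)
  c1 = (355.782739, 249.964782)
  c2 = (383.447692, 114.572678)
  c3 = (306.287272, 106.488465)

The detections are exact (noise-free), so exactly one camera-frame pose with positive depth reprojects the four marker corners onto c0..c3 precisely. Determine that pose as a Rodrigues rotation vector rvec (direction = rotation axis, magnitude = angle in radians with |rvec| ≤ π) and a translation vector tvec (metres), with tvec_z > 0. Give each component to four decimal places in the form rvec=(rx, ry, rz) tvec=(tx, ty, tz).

rvec=(-0.5299, 0.4127, 0.2461) tvec=(-0.0082, -0.0719, 0.8633)

Intrinsics K: fx=472.8, fy=853.5, cx=333.5, cy=243.4
Marker side s = 0.163 m; corners in marker frame (Z=0):
  M0 = (-0.0815, +0.0815, 0)
  M1 = (+0.0815, +0.0815, 0)
  M2 = (+0.0815, -0.0815, 0)
  M3 = (-0.0815, -0.0815, 0)
Detected image corners:
  c0 = (274.556999, 229.946913) px
  c1 = (355.782739, 249.964782) px
  c2 = (383.447692, 114.572678) px
  c3 = (306.287272, 106.488465) px
Planar DLT: solve 8×8 A·h = b for H (H[2,2]=1):
  H  [+316.79431 -349.84939 +328.98350]
  H  [-4.80364 +703.74539 +172.27976]
  H  [-0.51069 -0.50645 +1.00000]
B = K⁻¹H; ‖b₁‖=1.158387, ‖b₂‖=1.158387; λ = 2/(‖b₁‖+‖b₂‖) = 0.863269, sign → tz>0 ⇒ λ=+0.863269
r₁ = λ·B[:,0] = (+0.88940,+0.12087,-0.44087); r₂ = λ·B[:,1] = (-0.33039,+0.83648,-0.43720)
r₃ = r₁×r₂ = (+0.31593,+0.53450,+0.78390); SVD([r₁ r₂ r₃]) → R = UVᵀ:
  R  [+0.88940 -0.33039 +0.31593]
  R  [+0.12087 +0.83648 +0.53450]
  R  [-0.44087 -0.43720 +0.78390]
t = (-0.00825, -0.07193, +0.86327) m
tr R = 2.509776; θ = arccos((tr R − 1)/2) = 0.715313 rad = 40.984°
axis k = ((R−Rᵀ)₃₂, (R−Rᵀ)₁₃, (R−Rᵀ)₂₁) / (2 sinθ) = (-0.740790, +0.576956, +0.344023)
rvec = θ·k = (-0.529897, +0.412704, +0.246084)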